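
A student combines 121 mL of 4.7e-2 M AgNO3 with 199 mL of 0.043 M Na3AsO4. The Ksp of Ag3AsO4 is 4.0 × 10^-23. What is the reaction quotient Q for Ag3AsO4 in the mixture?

Total volume = 121 + 199 = 320 mL.
[Ag^+] = 4.7 × 10^-2 × (121/320) = 1.78 × 10^-2 M
[AsO4^3-] = 4.3 x 10^-2 × (199/320) = 2.67 x 10^-2 M
Ag3AsO4(s) <=> 3 Ag^+ + AsO4^3-, so Q = [Ag^+]^3[AsO4^3-]
Q = (1.78 × 10^-2)^3(2.67 × 10^-2) = 1.5 × 10^-7
Q > Ksp, so Ag3AsO4 will precipitate.

Q ≈ 1.5 × 10^-7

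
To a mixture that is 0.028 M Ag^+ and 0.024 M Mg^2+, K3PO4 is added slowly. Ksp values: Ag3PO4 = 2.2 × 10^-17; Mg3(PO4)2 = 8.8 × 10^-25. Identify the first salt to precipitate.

Ag3PO4

Precipitation of each salt starts when its ion product equals its Ksp.
For Ag3PO4: 2.2 × 10^-17 = (0.028)^3 × [PO4^3-]  ⇒  [PO4^3-] = 1.0 × 10^-12 M.
For Mg3(PO4)2: 8.8 × 10^-25 = (0.024)^3 × [PO4^3-]^2  ⇒  [PO4^3-] = 2.5 × 10^-10 M.
The salt with the lower threshold [PO4^3-] precipitates first: Ag3PO4.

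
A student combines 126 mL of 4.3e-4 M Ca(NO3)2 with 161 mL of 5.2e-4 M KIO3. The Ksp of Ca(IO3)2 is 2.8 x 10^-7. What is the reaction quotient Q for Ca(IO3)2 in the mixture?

Total volume = 126 + 161 = 287 mL.
[Ca^2+] = 4.3 × 10^-4 × (126/287) = 1.89 × 10^-4 M
[IO3^-] = 5.2 x 10^-4 × (161/287) = 2.92 × 10^-4 M
Ca(IO3)2(s) <=> Ca^2+(aq) + 2 IO3^-(aq), so Q = [Ca^2+][IO3^-]^2
Q = (1.89 × 10^-4)(2.92 x 10^-4)^2 = 1.6 × 10^-11
Q < Ksp, so no precipitate of Ca(IO3)2 forms.

Q = 1.6 × 10^-11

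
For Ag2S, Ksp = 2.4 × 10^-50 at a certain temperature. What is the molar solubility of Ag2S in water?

s = 1.8 x 10^-17 M

Ag2S(s) ⇌ 2 Ag^+ + S^2-
Ksp = [Ag^+]^2[S^2-]
If s mol/L of Ag2S dissolves, [Ag^+] = 2s and [S^2-] = s.
Ksp = (2s)^2s = 4s^3
s = (2.4 × 10^-50 / 4)^(1/3) = 1.8 x 10^-17 M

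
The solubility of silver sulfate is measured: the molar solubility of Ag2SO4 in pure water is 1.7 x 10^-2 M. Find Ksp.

Ag2SO4(s) <=> 2 Ag^+(aq) + SO4^2-(aq)
For each mole of Ag2SO4 that dissolves: [Ag^+] = 2s, [SO4^2-] = s.
Ksp = [Ag^+]^2[SO4^2-]
Substituting: Ksp = (2s)^2s = 4s^3
Ksp = 4 × (1.7 × 10^-2)^3 = 2.0 x 10^-5

Ksp = 2.0 × 10^-5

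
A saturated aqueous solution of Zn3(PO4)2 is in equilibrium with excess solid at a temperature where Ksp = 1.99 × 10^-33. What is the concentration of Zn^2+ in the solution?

[Zn^2+] ≈ 3.39 × 10^-7 M

Zn3(PO4)2(s) ⇌ 3 Zn^2+(aq) + 2 PO4^3-(aq)
Ksp = [Zn^2+]^3[PO4^3-]^2
Let s = molar solubility. Then [Zn^2+] = 3s and [PO4^3-] = 2s.
Ksp = (3s)^3(2s)^2 = 108s^5
Solving, s = (1.99 × 10^-33/108)^(1/5) = 1.130 × 10^-7 M
[Zn^2+] = 3s = 3.39 × 10^-7 M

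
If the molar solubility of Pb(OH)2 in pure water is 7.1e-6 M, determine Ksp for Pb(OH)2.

Ksp = 1.4e-15

Pb(OH)2(s) <=> Pb^2+(aq) + 2 OH^-(aq)
For each mole of Pb(OH)2 that dissolves: [Pb^2+] = s, [OH^-] = 2s.
Ksp = [Pb^2+][OH^-]^2
So Ksp = s × (2s)^2 = 4s^3
With s = 7.1 × 10^-6: Ksp = 1.4 × 10^-15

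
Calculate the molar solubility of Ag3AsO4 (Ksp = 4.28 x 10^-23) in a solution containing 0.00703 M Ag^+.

s = 1.23 × 10^-16 M

Ag3AsO4(s) <=> 3 Ag^+(aq) + AsO4^3-(aq)
Ksp = [Ag^+]^3[AsO4^3-]
If s mol/L dissolves here, [Ag^+] = 0.00703 + 3s ≈ 0.00703, [AsO4^3-] = s (common-ion effect: Ag^+ is already 0.00703 M).
Ksp ≈ (0.00703)^3 × s
s = 1.23 × 10^-16 M
Check: 3s = 3.7 × 10^-16 ≪ 0.00703, so the approximation is valid.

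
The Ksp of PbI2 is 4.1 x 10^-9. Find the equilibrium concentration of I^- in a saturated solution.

2.0e-3 M

PbI2(s) ⇌ Pb^2+(aq) + 2 I^-(aq)
Ksp = [Pb^2+][I^-]^2
If s mol/L of PbI2 dissolves, [Pb^2+] = s and [I^-] = 2s.
So Ksp = s × (2s)^2 = 4s^3
s^3 = 4.1 x 10^-9 / 4, so s = 1.01 x 10^-3 M
[I^-] = 2s = 2.0 × 10^-3 M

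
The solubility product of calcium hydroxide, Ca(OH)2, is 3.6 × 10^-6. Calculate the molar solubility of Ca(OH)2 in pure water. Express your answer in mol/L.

s ≈ 9.7e-3 M

Ca(OH)2(s) <=> Ca^2+ + 2 OH^-
Ksp = [Ca^2+][OH^-]^2
If s mol/L of Ca(OH)2 dissolves, [Ca^2+] = s and [OH^-] = 2s.
So Ksp = s × (2s)^2 = 4s^3
s = (3.6 × 10^-6 / 4)^(1/3) = 9.7 × 10^-3 M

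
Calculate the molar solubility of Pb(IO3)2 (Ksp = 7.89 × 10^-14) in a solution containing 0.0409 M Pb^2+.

6.94 × 10^-7 M

Pb(IO3)2(s) ⇌ Pb^2+ + 2 IO3^-
Ksp = [Pb^2+][IO3^-]^2
Let s = moles of Pb(IO3)2 that dissolve per litre. [Pb^2+] = 0.0409 + s ≈ 0.0409, [IO3^-] = 2s (common-ion effect: Pb^2+ is already 0.0409 M).
Ksp ≈ 0.0409 × (2s)^2
s = 6.94 × 10^-7 M
Check: s = 6.9 × 10^-7 ≪ 0.0409, so the approximation is valid.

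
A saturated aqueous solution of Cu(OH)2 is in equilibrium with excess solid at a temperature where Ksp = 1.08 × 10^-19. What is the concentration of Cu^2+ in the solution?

Cu(OH)2(s) ⇌ Cu^2+(aq) + 2 OH^-(aq)
Ksp = [Cu^2+][OH^-]^2
Let s = molar solubility. Then [Cu^2+] = s and [OH^-] = 2s.
Substituting: Ksp = s(2s)^2 = 4s^3
s = (1.08 × 10^-19 / 4)^(1/3) = 3.000 × 10^-7 M
[Cu^2+] = s = 3.00 x 10^-7 M

[Cu^2+] ≈ 3.00e-7 M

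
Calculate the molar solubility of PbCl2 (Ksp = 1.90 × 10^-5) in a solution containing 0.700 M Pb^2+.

PbCl2(s) <=> Pb^2+(aq) + 2 Cl^-(aq)
Ksp = [Pb^2+][Cl^-]^2
If s mol/L dissolves here, [Pb^2+] = 0.700 + s ≈ 0.700, [Cl^-] = 2s (common-ion effect: Pb^2+ is already 0.700 M).
Ksp ≈ 0.700 × (2s)^2
s = 2.60 x 10^-3 M
Check: s = 2.6 × 10^-3 ≪ 0.700, so the approximation is valid.

s = 2.60 x 10^-3 M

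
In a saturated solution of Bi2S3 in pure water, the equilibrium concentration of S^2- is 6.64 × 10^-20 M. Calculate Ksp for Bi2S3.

Ksp = 5.74 × 10^-97

Bi2S3(s) ⇌ 2 Bi^3+(aq) + 3 S^2-(aq)
Stoichiometry gives [Bi^3+] = (2/3)[S^2-] = 4.427 × 10^-20 M.
Ksp = [Bi^3+]^2[S^2-]^3
Ksp = (4.427 x 10^-20)^2 × (6.64 × 10^-20)^3 = 5.74 x 10^-97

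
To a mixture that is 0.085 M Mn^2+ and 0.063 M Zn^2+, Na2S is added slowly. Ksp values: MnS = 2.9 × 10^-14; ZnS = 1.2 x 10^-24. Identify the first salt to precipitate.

Each salt begins to precipitate when Q = Ksp, i.e. when [S^2-] reaches its threshold.
For MnS: 2.9 × 10^-14 = 0.085 × [S^2-]  ⇒  [S^2-] = 3.4 × 10^-13 M.
For ZnS: 1.2 x 10^-24 = 0.063 × [S^2-]  ⇒  [S^2-] = 1.9 x 10^-23 M.
The salt with the lower threshold [S^2-] precipitates first: ZnS.

ZnS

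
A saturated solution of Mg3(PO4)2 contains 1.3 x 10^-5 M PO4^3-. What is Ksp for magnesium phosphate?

Ksp ≈ 1.3 × 10^-24

Mg3(PO4)2(s) ⇌ 3 Mg^2+ + 2 PO4^3-
Stoichiometry gives [Mg^2+] = (3/2)[PO4^3-] = 1.95 × 10^-5 M.
Ksp = [Mg^2+]^3[PO4^3-]^2
Ksp = (1.95 × 10^-5)^3 × (1.3 × 10^-5)^2 = 1.3 x 10^-24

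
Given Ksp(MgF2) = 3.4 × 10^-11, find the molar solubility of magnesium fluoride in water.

MgF2(s) <=> Mg^2+(aq) + 2 F^-(aq)
Ksp = [Mg^2+][F^-]^2
If s mol/L of MgF2 dissolves, [Mg^2+] = s and [F^-] = 2s.
So Ksp = s × (2s)^2 = 4s^3
s^3 = 3.4 × 10^-11 / 4, so s = 2.0 × 10^-4 M

s ≈ 2.0 × 10^-4 M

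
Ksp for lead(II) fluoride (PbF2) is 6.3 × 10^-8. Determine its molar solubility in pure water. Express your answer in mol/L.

PbF2(s) ⇌ Pb^2+(aq) + 2 F^-(aq)
Ksp = [Pb^2+][F^-]^2
If s mol/L of PbF2 dissolves, [Pb^2+] = s and [F^-] = 2s.
Substituting: Ksp = s(2s)^2 = 4s^3
s^3 = 6.3 × 10^-8 / 4, so s = 2.5 x 10^-3 M

s ≈ 2.5 × 10^-3 M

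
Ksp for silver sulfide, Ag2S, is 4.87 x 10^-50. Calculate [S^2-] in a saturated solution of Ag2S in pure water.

2.30 × 10^-17 M

Ag2S(s) ⇌ 2 Ag^+(aq) + S^2-(aq)
Ksp = [Ag^+]^2[S^2-]
If s mol/L of Ag2S dissolves, [Ag^+] = 2s and [S^2-] = s.
So Ksp = (2s)^2 × s = 4s^3
s^3 = 4.87 x 10^-50 / 4, so s = 2.301 × 10^-17 M
[S^2-] = s = 2.30 × 10^-17 M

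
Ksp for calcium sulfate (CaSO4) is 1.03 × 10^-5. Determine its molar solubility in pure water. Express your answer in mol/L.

CaSO4(s) ⇌ Ca^2+ + SO4^2-
Ksp = [Ca^2+][SO4^2-]
With molar solubility s: [Ca^2+] = s, [SO4^2-] = s.
Ksp = (s)(s) = s^2
s = √(1.03 × 10^-5) = 3.21 × 10^-3 M

s ≈ 3.21 x 10^-3 M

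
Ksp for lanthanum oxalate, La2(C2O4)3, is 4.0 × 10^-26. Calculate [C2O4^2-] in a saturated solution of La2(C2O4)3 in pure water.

[C2O4^2-] = 9.8 × 10^-6 M

La2(C2O4)3(s) <=> 2 La^3+ + 3 C2O4^2-
Ksp = [La^3+]^2[C2O4^2-]^3
If s mol/L of La2(C2O4)3 dissolves, [La^3+] = 2s and [C2O4^2-] = 3s.
So Ksp = (2s)^2 × (3s)^3 = 108s^5
s^5 = 4.0 × 10^-26 / 108, so s = 3.26 × 10^-6 M
[C2O4^2-] = 3s = 9.8 × 10^-6 M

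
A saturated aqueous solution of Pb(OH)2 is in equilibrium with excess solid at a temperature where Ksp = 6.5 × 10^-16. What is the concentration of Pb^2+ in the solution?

5.5 × 10^-6 M

Pb(OH)2(s) <=> Pb^2+(aq) + 2 OH^-(aq)
Ksp = [Pb^2+][OH^-]^2
With molar solubility s: [Pb^2+] = s, [OH^-] = 2s.
Ksp = s(2s)^2 = 4s^3
Solving, s = (6.5 × 10^-16/4)^(1/3) = 5.46 × 10^-6 M
[Pb^2+] = s = 5.5 × 10^-6 M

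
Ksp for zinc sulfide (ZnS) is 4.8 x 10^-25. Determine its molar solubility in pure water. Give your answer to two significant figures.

s = 6.9 × 10^-13 M

ZnS(s) ⇌ Zn^2+(aq) + S^2-(aq)
Ksp = [Zn^2+][S^2-]
If s mol/L of ZnS dissolves, [Zn^2+] = s and [S^2-] = s.
Ksp = (s)(s) = s^2
s = (4.8 x 10^-25)^(1/2) = 6.9 x 10^-13 M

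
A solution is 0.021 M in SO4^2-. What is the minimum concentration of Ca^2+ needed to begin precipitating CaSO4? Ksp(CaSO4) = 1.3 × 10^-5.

[Ca^2+] = 6.2e-4 M

CaSO4(s) ⇌ Ca^2+ + SO4^2-
Ksp = [Ca^2+][SO4^2-]
Precipitation begins when Q = Ksp. With [SO4^2-] = 0.021 M:
1.3 × 10^-5 = (0.021) × [Ca^2+]
[Ca^2+] = (1.3 × 10^-5 / 2.1 x 10^-2) = 6.2 × 10^-4 M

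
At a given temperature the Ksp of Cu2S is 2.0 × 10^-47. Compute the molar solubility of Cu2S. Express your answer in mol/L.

Cu2S(s) ⇌ 2 Cu^+ + S^2-
Ksp = [Cu^+]^2[S^2-]
With molar solubility s: [Cu^+] = 2s, [S^2-] = s.
So Ksp = (2s)^2 × s = 4s^3
Solving, s = (2.0 × 10^-47/4)^(1/3) = 1.7 × 10^-16 M

1.7 × 10^-16 M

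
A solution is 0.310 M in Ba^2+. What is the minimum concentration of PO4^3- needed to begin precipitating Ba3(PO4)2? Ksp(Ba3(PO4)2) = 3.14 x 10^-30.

[PO4^3-] = 1.03e-14 M

Ba3(PO4)2(s) ⇌ 3 Ba^2+ + 2 PO4^3-
Ksp = [Ba^2+]^3[PO4^3-]^2
Precipitation begins when Q = Ksp. With [Ba^2+] = 0.310 M:
3.14 x 10^-30 = (0.310)^3 × [PO4^3-]^2
[PO4^3-] = (3.14 x 10^-30 / 2.979 × 10^-2)^(1/2) = 1.03 × 10^-14 M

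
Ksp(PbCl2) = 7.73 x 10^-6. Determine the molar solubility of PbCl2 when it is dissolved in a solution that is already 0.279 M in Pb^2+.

PbCl2(s) <=> Pb^2+ + 2 Cl^-
Ksp = [Pb^2+][Cl^-]^2
Let s be the molar solubility in this solution. [Pb^2+] = 0.279 + s ≈ 0.279, [Cl^-] = 2s (Ksp is small, so little additional dissolves).
Ksp ≈ 0.279 × (2s)^2
s = 2.63 × 10^-3 M
Check: s = 2.6 × 10^-3 ≪ 0.279, so the approximation is valid.

2.63 × 10^-3 M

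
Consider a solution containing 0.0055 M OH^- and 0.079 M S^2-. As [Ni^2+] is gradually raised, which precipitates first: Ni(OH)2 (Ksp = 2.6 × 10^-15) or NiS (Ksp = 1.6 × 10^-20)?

Precipitation of each salt starts when its ion product equals its Ksp.
For Ni(OH)2: 2.6 × 10^-15 = (0.0055)^2 × [Ni^2+]  ⇒  [Ni^2+] = 8.6 × 10^-11 M.
For NiS: 1.6 × 10^-20 = 0.079 × [Ni^2+]  ⇒  [Ni^2+] = 2.0 x 10^-19 M.
The salt with the lower threshold [Ni^2+] precipitates first: NiS.

NiS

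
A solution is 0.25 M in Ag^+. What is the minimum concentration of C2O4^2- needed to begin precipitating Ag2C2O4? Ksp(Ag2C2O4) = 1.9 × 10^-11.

[C2O4^2-] ≈ 3.0e-10 M

Ag2C2O4(s) ⇌ 2 Ag^+ + C2O4^2-
Ksp = [Ag^+]^2[C2O4^2-]
Precipitation begins when Q = Ksp. With [Ag^+] = 0.25 M:
1.9 × 10^-11 = (0.25)^2 × [C2O4^2-]
[C2O4^2-] = (1.9 × 10^-11 / 6.25 × 10^-2) = 3.0 x 10^-10 M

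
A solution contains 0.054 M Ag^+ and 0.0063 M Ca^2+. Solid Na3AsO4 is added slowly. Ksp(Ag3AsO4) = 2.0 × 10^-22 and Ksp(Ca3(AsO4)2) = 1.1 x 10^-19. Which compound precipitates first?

Ag3AsO4

Precipitation of each salt starts when its ion product equals its Ksp.
For Ag3AsO4: 2.0 × 10^-22 = (0.054)^3 × [AsO4^3-]  ⇒  [AsO4^3-] = 1.3 × 10^-18 M.
For Ca3(AsO4)2: 1.1 x 10^-19 = (0.0063)^3 × [AsO4^3-]^2  ⇒  [AsO4^3-] = 6.6 × 10^-7 M.
The salt with the lower threshold [AsO4^3-] precipitates first: Ag3AsO4.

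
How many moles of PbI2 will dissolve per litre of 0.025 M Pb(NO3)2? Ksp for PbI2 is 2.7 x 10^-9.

PbI2(s) ⇌ Pb^2+ + 2 I^-
Ksp = [Pb^2+][I^-]^2
If s mol/L dissolves here, [Pb^2+] = 0.025 + s ≈ 0.025, [I^-] = 2s (Ksp is small, so little additional dissolves).
Ksp ≈ 0.025 × (2s)^2
s = 1.6 x 10^-4 M
Check: s = 1.6 x 10^-4 ≪ 0.025, so the approximation is valid.

1.6e-4 M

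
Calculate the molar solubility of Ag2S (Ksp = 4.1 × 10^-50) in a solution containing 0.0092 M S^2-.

Ag2S(s) ⇌ 2 Ag^+(aq) + S^2-(aq)
Ksp = [Ag^+]^2[S^2-]
If s mol/L dissolves here, [Ag^+] = 2s, [S^2-] = 0.0092 + s ≈ 0.0092 (common-ion effect: S^2- is already 0.0092 M).
Ksp ≈ (2s)^2 × 0.0092
s = 1.1 × 10^-24 M
Check: s = 1.1 × 10^-24 ≪ 0.0092, so the approximation is valid.

s ≈ 1.1 × 10^-24 M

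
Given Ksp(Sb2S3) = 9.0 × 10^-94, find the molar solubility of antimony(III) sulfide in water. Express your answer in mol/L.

s = 9.6e-20 M

Sb2S3(s) ⇌ 2 Sb^3+(aq) + 3 S^2-(aq)
Ksp = [Sb^3+]^2[S^2-]^3
Let s = molar solubility. Then [Sb^3+] = 2s and [S^2-] = 3s.
Ksp = (2s)^2(3s)^3 = 108s^5
s^5 = 9.0 × 10^-94 / 108, so s = 9.6 × 10^-20 M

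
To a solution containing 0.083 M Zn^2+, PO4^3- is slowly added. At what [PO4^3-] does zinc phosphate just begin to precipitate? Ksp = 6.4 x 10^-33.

Zn3(PO4)2(s) <=> 3 Zn^2+(aq) + 2 PO4^3-(aq)
Ksp = [Zn^2+]^3[PO4^3-]^2
Precipitation begins when Q = Ksp. With [Zn^2+] = 0.083 M:
6.4 x 10^-33 = (0.083)^3 × [PO4^3-]^2
[PO4^3-] = (6.4 x 10^-33 / 5.72 × 10^-4)^(1/2) = 3.3 × 10^-15 M

[PO4^3-] ≈ 3.3e-15 M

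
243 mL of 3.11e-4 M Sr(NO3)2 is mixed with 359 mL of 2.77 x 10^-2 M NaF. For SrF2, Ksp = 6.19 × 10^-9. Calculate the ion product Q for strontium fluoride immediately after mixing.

Total volume = 243 + 359 = 602 mL.
[Sr^2+] = 3.11 × 10^-4 × (243/602) = 1.255 × 10^-4 M
[F^-] = 2.77 x 10^-2 × (359/602) = 1.652 x 10^-2 M
SrF2(s) ⇌ Sr^2+ + 2 F^-, so Q = [Sr^2+][F^-]^2
Q = (1.255 x 10^-4)(1.652 x 10^-2)^2 = 3.43 x 10^-8
Q > Ksp, so SrF2 will precipitate.

Q = 3.43 × 10^-8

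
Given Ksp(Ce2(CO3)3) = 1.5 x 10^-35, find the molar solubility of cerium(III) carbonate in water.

s = 4.3 × 10^-8 M

Ce2(CO3)3(s) ⇌ 2 Ce^3+(aq) + 3 CO3^2-(aq)
Ksp = [Ce^3+]^2[CO3^2-]^3
If s mol/L of Ce2(CO3)3 dissolves, [Ce^3+] = 2s and [CO3^2-] = 3s.
Substituting: Ksp = (2s)^2(3s)^3 = 108s^5
Solving, s = (1.5 x 10^-35/108)^(1/5) = 4.3 x 10^-8 M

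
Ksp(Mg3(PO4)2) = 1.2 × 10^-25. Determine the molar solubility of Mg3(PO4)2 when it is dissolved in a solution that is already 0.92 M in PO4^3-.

Mg3(PO4)2(s) <=> 3 Mg^2+(aq) + 2 PO4^3-(aq)
Ksp = [Mg^2+]^3[PO4^3-]^2
If s mol/L dissolves here, [Mg^2+] = 3s, [PO4^3-] = 0.92 + 2s ≈ 0.92 (common-ion effect: PO4^3- is already 0.92 M).
Ksp ≈ (3s)^3 × (0.92)^2
s = 1.7 × 10^-9 M
Check: 2s = 3.5 × 10^-9 ≪ 0.92, so the approximation is valid.

1.7 x 10^-9 M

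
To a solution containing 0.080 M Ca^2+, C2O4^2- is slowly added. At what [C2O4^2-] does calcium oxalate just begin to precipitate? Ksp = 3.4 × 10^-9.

CaC2O4(s) ⇌ Ca^2+(aq) + C2O4^2-(aq)
Ksp = [Ca^2+][C2O4^2-]
Precipitation begins when Q = Ksp. With [Ca^2+] = 0.080 M:
3.4 × 10^-9 = (0.080) × [C2O4^2-]
[C2O4^2-] = (3.4 × 10^-9 / 8.0 × 10^-2) = 4.3 x 10^-8 M

[C2O4^2-] = 4.3 × 10^-8 M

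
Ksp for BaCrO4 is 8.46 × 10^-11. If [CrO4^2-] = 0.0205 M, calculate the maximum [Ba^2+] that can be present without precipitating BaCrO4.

BaCrO4(s) <=> Ba^2+ + CrO4^2-
Ksp = [Ba^2+][CrO4^2-]
Precipitation begins when Q = Ksp. With [CrO4^2-] = 0.0205 M:
8.46 × 10^-11 = (0.0205) × [Ba^2+]
[Ba^2+] = (8.46 × 10^-11 / 2.05 × 10^-2) = 4.13 × 10^-9 M

4.13 × 10^-9 M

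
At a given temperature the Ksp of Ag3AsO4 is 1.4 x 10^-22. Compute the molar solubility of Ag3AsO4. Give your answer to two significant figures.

Ag3AsO4(s) ⇌ 3 Ag^+(aq) + AsO4^3-(aq)
Ksp = [Ag^+]^3[AsO4^3-]
With molar solubility s: [Ag^+] = 3s, [AsO4^3-] = s.
So Ksp = (3s)^3 × s = 27s^4
s^4 = 1.4 x 10^-22 / 27, so s = 1.5 x 10^-6 M

1.5e-6 M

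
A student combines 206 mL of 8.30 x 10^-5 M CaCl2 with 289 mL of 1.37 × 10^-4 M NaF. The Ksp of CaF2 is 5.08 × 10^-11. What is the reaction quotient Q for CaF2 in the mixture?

Total volume = 206 + 289 = 495 mL.
[Ca^2+] = 8.30 × 10^-5 × (206/495) = 3.454 × 10^-5 M
[F^-] = 1.37 × 10^-4 × (289/495) = 7.999 x 10^-5 M
CaF2(s) ⇌ Ca^2+(aq) + 2 F^-(aq), so Q = [Ca^2+][F^-]^2
Q = (3.454 × 10^-5)(7.999 x 10^-5)^2 = 2.21 × 10^-13
Q < Ksp, so no precipitate of CaF2 forms.

2.21e-13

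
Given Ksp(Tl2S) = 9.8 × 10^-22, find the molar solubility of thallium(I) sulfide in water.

6.3e-8 M

Tl2S(s) <=> 2 Tl^+ + S^2-
Ksp = [Tl^+]^2[S^2-]
Let s = molar solubility. Then [Tl^+] = 2s and [S^2-] = s.
Ksp = (2s)^2s = 4s^3
s^3 = 9.8 × 10^-22 / 4, so s = 6.3 × 10^-8 M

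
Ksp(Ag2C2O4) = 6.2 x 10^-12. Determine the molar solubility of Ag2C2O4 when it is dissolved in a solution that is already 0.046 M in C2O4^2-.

5.8 × 10^-6 M

Ag2C2O4(s) ⇌ 2 Ag^+ + C2O4^2-
Ksp = [Ag^+]^2[C2O4^2-]
Let s be the molar solubility in this solution. [Ag^+] = 2s, [C2O4^2-] = 0.046 + s ≈ 0.046 (Ksp is small, so little additional dissolves).
Ksp ≈ (2s)^2 × 0.046
s = 5.8 × 10^-6 M
Check: s = 5.8 × 10^-6 ≪ 0.046, so the approximation is valid.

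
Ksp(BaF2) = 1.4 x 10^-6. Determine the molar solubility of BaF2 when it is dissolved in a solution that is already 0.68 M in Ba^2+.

s = 7.2 × 10^-4 M

BaF2(s) ⇌ Ba^2+(aq) + 2 F^-(aq)
Ksp = [Ba^2+][F^-]^2
Let s = moles of BaF2 that dissolve per litre. [Ba^2+] = 0.68 + s ≈ 0.68, [F^-] = 2s (since the Ba^2+ already present dominates).
Ksp ≈ 0.68 × (2s)^2
s = 7.2 × 10^-4 M
Check: s = 7.2 x 10^-4 ≪ 0.68, so the approximation is valid.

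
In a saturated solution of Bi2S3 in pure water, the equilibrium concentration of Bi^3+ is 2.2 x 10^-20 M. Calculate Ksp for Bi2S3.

Bi2S3(s) <=> 2 Bi^3+(aq) + 3 S^2-(aq)
Stoichiometry gives [S^2-] = (3/2)[Bi^3+] = 3.30 × 10^-20 M.
Ksp = [Bi^3+]^2[S^2-]^3
Ksp = (2.2 × 10^-20)^2 × (3.30 x 10^-20)^3 = 1.7 × 10^-98

1.7 x 10^-98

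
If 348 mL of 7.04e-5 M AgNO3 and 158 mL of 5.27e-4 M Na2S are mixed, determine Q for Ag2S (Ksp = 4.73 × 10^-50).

Q ≈ 3.86e-13

Total volume = 348 + 158 = 506 mL.
[Ag^+] = 7.04 x 10^-5 × (348/506) = 4.842 × 10^-5 M
[S^2-] = 5.27 x 10^-4 × (158/506) = 1.646 × 10^-4 M
Ag2S(s) <=> 2 Ag^+ + S^2-, so Q = [Ag^+]^2[S^2-]
Q = (4.842 × 10^-5)^2(1.646 x 10^-4) = 3.86 x 10^-13
Q > Ksp, so Ag2S will precipitate.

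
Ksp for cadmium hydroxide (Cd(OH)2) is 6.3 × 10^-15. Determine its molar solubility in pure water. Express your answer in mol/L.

Cd(OH)2(s) ⇌ Cd^2+(aq) + 2 OH^-(aq)
Ksp = [Cd^2+][OH^-]^2
With molar solubility s: [Cd^2+] = s, [OH^-] = 2s.
Substituting: Ksp = s(2s)^2 = 4s^3
Solving, s = (6.3 × 10^-15/4)^(1/3) = 1.2 × 10^-5 M

1.2e-5 M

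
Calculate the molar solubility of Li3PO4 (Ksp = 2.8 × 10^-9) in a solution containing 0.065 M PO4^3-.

Li3PO4(s) ⇌ 3 Li^+ + PO4^3-
Ksp = [Li^+]^3[PO4^3-]
Let s = moles of Li3PO4 that dissolve per litre. [Li^+] = 3s, [PO4^3-] = 0.065 + s ≈ 0.065 (since the PO4^3- already present dominates).
Ksp ≈ (3s)^3 × 0.065
s = 1.2 × 10^-3 M
Check: s = 1.2 x 10^-3 ≪ 0.065, so the approximation is valid.

s ≈ 1.2 x 10^-3 M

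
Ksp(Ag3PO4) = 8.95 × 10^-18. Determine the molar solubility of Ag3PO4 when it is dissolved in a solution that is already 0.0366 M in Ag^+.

Ag3PO4(s) ⇌ 3 Ag^+(aq) + PO4^3-(aq)
Ksp = [Ag^+]^3[PO4^3-]
Let s = moles of Ag3PO4 that dissolve per litre. [Ag^+] = 0.0366 + 3s ≈ 0.0366, [PO4^3-] = s (common-ion effect: Ag^+ is already 0.0366 M).
Ksp ≈ (0.0366)^3 × s
s = 1.83 × 10^-13 M
Check: 3s = 5.5 × 10^-13 ≪ 0.0366, so the approximation is valid.

s = 1.83 × 10^-13 M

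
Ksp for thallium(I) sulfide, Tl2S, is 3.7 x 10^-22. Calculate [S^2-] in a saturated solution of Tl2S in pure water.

4.5 × 10^-8 M

Tl2S(s) ⇌ 2 Tl^+ + S^2-
Ksp = [Tl^+]^2[S^2-]
Let s = molar solubility. Then [Tl^+] = 2s and [S^2-] = s.
Ksp = (2s)^2s = 4s^3
Solving, s = (3.7 x 10^-22/4)^(1/3) = 4.52 x 10^-8 M
[S^2-] = s = 4.5 × 10^-8 M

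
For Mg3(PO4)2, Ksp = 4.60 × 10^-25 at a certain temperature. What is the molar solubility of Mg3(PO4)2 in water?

Mg3(PO4)2(s) <=> 3 Mg^2+ + 2 PO4^3-
Ksp = [Mg^2+]^3[PO4^3-]^2
If s mol/L of Mg3(PO4)2 dissolves, [Mg^2+] = 3s and [PO4^3-] = 2s.
Substituting: Ksp = (3s)^3(2s)^2 = 108s^5
s^5 = 4.60 × 10^-25 / 108, so s = 5.32 × 10^-6 M

s ≈ 5.32 × 10^-6 M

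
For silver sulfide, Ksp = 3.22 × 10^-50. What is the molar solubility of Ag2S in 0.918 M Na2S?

s ≈ 9.36 × 10^-26 M

Ag2S(s) <=> 2 Ag^+(aq) + S^2-(aq)
Ksp = [Ag^+]^2[S^2-]
If s mol/L dissolves here, [Ag^+] = 2s, [S^2-] = 0.918 + s ≈ 0.918 (Ksp is small, so little additional dissolves).
Ksp ≈ (2s)^2 × 0.918
s = 9.36 x 10^-26 M
Check: s = 9.4 x 10^-26 ≪ 0.918, so the approximation is valid.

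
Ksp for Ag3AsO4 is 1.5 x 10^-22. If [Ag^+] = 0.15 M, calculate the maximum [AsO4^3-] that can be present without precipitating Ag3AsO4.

[AsO4^3-] ≈ 4.4 x 10^-20 M

Ag3AsO4(s) ⇌ 3 Ag^+ + AsO4^3-
Ksp = [Ag^+]^3[AsO4^3-]
Precipitation begins when Q = Ksp. With [Ag^+] = 0.15 M:
1.5 x 10^-22 = (0.15)^3 × [AsO4^3-]
[AsO4^3-] = (1.5 x 10^-22 / 3.38 × 10^-3) = 4.4 x 10^-20 M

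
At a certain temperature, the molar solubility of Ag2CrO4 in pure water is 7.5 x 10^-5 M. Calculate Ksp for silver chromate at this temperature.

Ksp ≈ 1.7 x 10^-12

Ag2CrO4(s) ⇌ 2 Ag^+(aq) + CrO4^2-(aq)
Let s = molar solubility. Then [Ag^+] = 2s and [CrO4^2-] = s.
Ksp = [Ag^+]^2[CrO4^2-]
Ksp = (2s)^2s = 4s^3
Ksp = 4 × (7.5 x 10^-5)^3 = 1.7 x 10^-12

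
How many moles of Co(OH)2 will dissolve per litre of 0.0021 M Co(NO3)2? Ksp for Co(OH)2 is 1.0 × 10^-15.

Co(OH)2(s) <=> Co^2+ + 2 OH^-
Ksp = [Co^2+][OH^-]^2
If s mol/L dissolves here, [Co^2+] = 0.0021 + s ≈ 0.0021, [OH^-] = 2s (Ksp is small, so little additional dissolves).
Ksp ≈ 0.0021 × (2s)^2
s = 3.5 × 10^-7 M
Check: s = 3.5 × 10^-7 ≪ 0.0021, so the approximation is valid.

s = 3.5 × 10^-7 M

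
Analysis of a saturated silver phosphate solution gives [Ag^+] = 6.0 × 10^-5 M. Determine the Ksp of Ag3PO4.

4.3e-18

Ag3PO4(s) ⇌ 3 Ag^+ + PO4^3-
Stoichiometry gives [PO4^3-] = (1/3)[Ag^+] = 2.00 x 10^-5 M.
Ksp = [Ag^+]^3[PO4^3-]
Ksp = (6.0 × 10^-5)^3 × 2.00 × 10^-5 = 4.3 × 10^-18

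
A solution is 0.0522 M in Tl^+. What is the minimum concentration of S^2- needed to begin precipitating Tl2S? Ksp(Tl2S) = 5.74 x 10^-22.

2.11 x 10^-19 M

Tl2S(s) ⇌ 2 Tl^+(aq) + S^2-(aq)
Ksp = [Tl^+]^2[S^2-]
Precipitation begins when Q = Ksp. With [Tl^+] = 0.0522 M:
5.74 x 10^-22 = (0.0522)^2 × [S^2-]
[S^2-] = (5.74 x 10^-22 / 2.725 × 10^-3) = 2.11 x 10^-19 M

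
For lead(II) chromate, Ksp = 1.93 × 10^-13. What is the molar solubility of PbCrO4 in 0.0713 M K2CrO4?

s ≈ 2.71e-12 M

PbCrO4(s) ⇌ Pb^2+(aq) + CrO4^2-(aq)
Ksp = [Pb^2+][CrO4^2-]
Let s = moles of PbCrO4 that dissolve per litre. [Pb^2+] = s, [CrO4^2-] = 0.0713 + s ≈ 0.0713 (Ksp is small, so little additional dissolves).
Ksp ≈ s × 0.0713
s = 2.71 x 10^-12 M
Check: s = 2.7 × 10^-12 ≪ 0.0713, so the approximation is valid.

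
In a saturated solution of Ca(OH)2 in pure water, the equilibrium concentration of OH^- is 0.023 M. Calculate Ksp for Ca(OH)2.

Ksp = 6.1 × 10^-6

Ca(OH)2(s) ⇌ Ca^2+(aq) + 2 OH^-(aq)
Stoichiometry gives [Ca^2+] = (1/2)[OH^-] = 1.15 × 10^-2 M.
Ksp = [Ca^2+][OH^-]^2
Ksp = 1.15 × 10^-2 × (2.3 × 10^-2)^2 = 6.1 × 10^-6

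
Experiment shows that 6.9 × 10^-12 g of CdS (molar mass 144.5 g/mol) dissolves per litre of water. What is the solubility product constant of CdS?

Ksp ≈ 2.3e-27

Molar solubility s = (6.9 × 10^-12 g/L) / (144.5 g/mol) = 4.78 x 10^-14 M.
CdS(s) ⇌ Cd^2+ + S^2-
If s mol/L of CdS dissolves, [Cd^2+] = s and [S^2-] = s.
Ksp = [Cd^2+][S^2-]
Ksp = (s)(s) = s^2
With s = 4.78 x 10^-14: Ksp = 2.3 × 10^-27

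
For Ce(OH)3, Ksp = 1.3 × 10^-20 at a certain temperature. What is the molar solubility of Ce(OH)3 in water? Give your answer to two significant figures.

s = 4.7e-6 M

Ce(OH)3(s) ⇌ Ce^3+(aq) + 3 OH^-(aq)
Ksp = [Ce^3+][OH^-]^3
Let s = molar solubility. Then [Ce^3+] = s and [OH^-] = 3s.
Ksp = s(3s)^3 = 27s^4
s^4 = 1.3 × 10^-20 / 27, so s = 4.7 × 10^-6 M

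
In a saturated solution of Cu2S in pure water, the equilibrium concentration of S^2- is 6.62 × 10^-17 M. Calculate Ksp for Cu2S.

Cu2S(s) ⇌ 2 Cu^+(aq) + S^2-(aq)
Stoichiometry gives [Cu^+] = (2/1)[S^2-] = 1.324 × 10^-16 M.
Ksp = [Cu^+]^2[S^2-]
Ksp = (1.324 × 10^-16)^2 × 6.62 x 10^-17 = 1.16 × 10^-48

Ksp = 1.16 x 10^-48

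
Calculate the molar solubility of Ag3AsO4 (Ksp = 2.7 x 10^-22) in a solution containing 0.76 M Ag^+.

6.2 × 10^-22 M

Ag3AsO4(s) ⇌ 3 Ag^+ + AsO4^3-
Ksp = [Ag^+]^3[AsO4^3-]
Let s be the molar solubility in this solution. [Ag^+] = 0.76 + 3s ≈ 0.76, [AsO4^3-] = s (common-ion effect: Ag^+ is already 0.76 M).
Ksp ≈ (0.76)^3 × s
s = 6.2 x 10^-22 M
Check: 3s = 1.8 × 10^-21 ≪ 0.76, so the approximation is valid.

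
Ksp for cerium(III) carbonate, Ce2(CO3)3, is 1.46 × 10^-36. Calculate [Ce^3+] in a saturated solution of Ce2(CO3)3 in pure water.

[Ce^3+] = 5.34e-8 M

Ce2(CO3)3(s) ⇌ 2 Ce^3+ + 3 CO3^2-
Ksp = [Ce^3+]^2[CO3^2-]^3
With molar solubility s: [Ce^3+] = 2s, [CO3^2-] = 3s.
So Ksp = (2s)^2 × (3s)^3 = 108s^5
s^5 = 1.46 × 10^-36 / 108, so s = 2.668 x 10^-8 M
[Ce^3+] = 2s = 5.34 × 10^-8 M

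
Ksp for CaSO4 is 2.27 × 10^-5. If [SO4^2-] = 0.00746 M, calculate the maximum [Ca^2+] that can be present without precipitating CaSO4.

CaSO4(s) ⇌ Ca^2+(aq) + SO4^2-(aq)
Ksp = [Ca^2+][SO4^2-]
Precipitation begins when Q = Ksp. With [SO4^2-] = 0.00746 M:
2.27 × 10^-5 = (0.00746) × [Ca^2+]
[Ca^2+] = (2.27 × 10^-5 / 7.46 x 10^-3) = 3.04 x 10^-3 M

3.04e-3 M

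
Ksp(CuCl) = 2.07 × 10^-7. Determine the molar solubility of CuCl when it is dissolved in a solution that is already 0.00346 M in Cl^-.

s = 5.98e-5 M

CuCl(s) <=> Cu^+(aq) + Cl^-(aq)
Ksp = [Cu^+][Cl^-]
If s mol/L dissolves here, [Cu^+] = s, [Cl^-] = 0.00346 + s ≈ 0.00346 (common-ion effect: Cl^- is already 0.00346 M).
Ksp ≈ s × 0.00346
s = 5.98 × 10^-5 M
Check: s = 6.0 × 10^-5 ≪ 0.00346, so the approximation is valid.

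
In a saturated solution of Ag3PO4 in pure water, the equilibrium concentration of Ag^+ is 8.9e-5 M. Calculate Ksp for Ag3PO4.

Ksp ≈ 2.1e-17

Ag3PO4(s) <=> 3 Ag^+(aq) + PO4^3-(aq)
Stoichiometry gives [PO4^3-] = (1/3)[Ag^+] = 2.97 × 10^-5 M.
Ksp = [Ag^+]^3[PO4^3-]
Ksp = (8.9 x 10^-5)^3 × 2.97 × 10^-5 = 2.1 × 10^-17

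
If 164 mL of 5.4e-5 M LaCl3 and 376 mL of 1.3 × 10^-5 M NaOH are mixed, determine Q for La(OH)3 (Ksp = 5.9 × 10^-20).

Total volume = 164 + 376 = 540 mL.
[La^3+] = 5.4 × 10^-5 × (164/540) = 1.64 × 10^-5 M
[OH^-] = 1.3 × 10^-5 × (376/540) = 9.05 × 10^-6 M
La(OH)3(s) <=> La^3+(aq) + 3 OH^-(aq), so Q = [La^3+][OH^-]^3
Q = (1.64 × 10^-5)(9.05 x 10^-6)^3 = 1.2 × 10^-20
Q < Ksp, so no precipitate of La(OH)3 forms.

Q = 1.2e-20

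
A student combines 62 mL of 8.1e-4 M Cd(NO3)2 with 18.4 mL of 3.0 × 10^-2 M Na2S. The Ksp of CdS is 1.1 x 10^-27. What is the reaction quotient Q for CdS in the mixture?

Total volume = 62 + 18.4 = 80.4 mL.
[Cd^2+] = 8.1 × 10^-4 × (62/80.4) = 6.25 x 10^-4 M
[S^2-] = 3.0 × 10^-2 × (18.4/80.4) = 6.87 x 10^-3 M
CdS(s) <=> Cd^2+ + S^2-, so Q = [Cd^2+][S^2-]
Q = (6.25 × 10^-4)(6.87 × 10^-3) = 4.3 x 10^-6
Q > Ksp, so CdS will precipitate.

Q = 4.3 × 10^-6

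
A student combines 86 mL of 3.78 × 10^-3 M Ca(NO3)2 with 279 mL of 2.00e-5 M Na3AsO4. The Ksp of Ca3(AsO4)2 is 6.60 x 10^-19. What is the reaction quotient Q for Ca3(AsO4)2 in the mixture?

1.65e-19

Total volume = 86 + 279 = 365 mL.
[Ca^2+] = 3.78 x 10^-3 × (86/365) = 8.906 × 10^-4 M
[AsO4^3-] = 2.00 × 10^-5 × (279/365) = 1.529 × 10^-5 M
Ca3(AsO4)2(s) ⇌ 3 Ca^2+(aq) + 2 AsO4^3-(aq), so Q = [Ca^2+]^3[AsO4^3-]^2
Q = (8.906 x 10^-4)^3(1.529 × 10^-5)^2 = 1.65 × 10^-19
Q < Ksp, so no precipitate of Ca3(AsO4)2 forms.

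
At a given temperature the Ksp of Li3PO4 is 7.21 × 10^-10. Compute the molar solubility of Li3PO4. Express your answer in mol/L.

2.27 × 10^-3 M

Li3PO4(s) ⇌ 3 Li^+(aq) + PO4^3-(aq)
Ksp = [Li^+]^3[PO4^3-]
Let s = molar solubility. Then [Li^+] = 3s and [PO4^3-] = s.
Ksp = (3s)^3s = 27s^4
s^4 = 7.21 × 10^-10 / 27, so s = 2.27 x 10^-3 M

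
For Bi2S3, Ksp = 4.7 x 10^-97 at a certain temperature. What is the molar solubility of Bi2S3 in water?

Bi2S3(s) ⇌ 2 Bi^3+ + 3 S^2-
Ksp = [Bi^3+]^2[S^2-]^3
If s mol/L of Bi2S3 dissolves, [Bi^3+] = 2s and [S^2-] = 3s.
Ksp = (2s)^2(3s)^3 = 108s^5
s^5 = 4.7 x 10^-97 / 108, so s = 2.1 × 10^-20 M

s ≈ 2.1 × 10^-20 M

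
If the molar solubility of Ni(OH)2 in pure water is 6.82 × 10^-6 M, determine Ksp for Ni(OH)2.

Ni(OH)2(s) <=> Ni^2+ + 2 OH^-
For each mole of Ni(OH)2 that dissolves: [Ni^2+] = s, [OH^-] = 2s.
Ksp = [Ni^2+][OH^-]^2
Substituting: Ksp = s(2s)^2 = 4s^3
With s = 6.82 x 10^-6: Ksp = 1.27 × 10^-15

Ksp = 1.27e-15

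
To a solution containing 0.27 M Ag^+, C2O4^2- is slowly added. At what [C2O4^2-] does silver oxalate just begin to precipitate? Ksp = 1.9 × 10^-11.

2.6 × 10^-10 M

Ag2C2O4(s) ⇌ 2 Ag^+ + C2O4^2-
Ksp = [Ag^+]^2[C2O4^2-]
Precipitation begins when Q = Ksp. With [Ag^+] = 0.27 M:
1.9 × 10^-11 = (0.27)^2 × [C2O4^2-]
[C2O4^2-] = (1.9 × 10^-11 / 7.29 × 10^-2) = 2.6 × 10^-10 M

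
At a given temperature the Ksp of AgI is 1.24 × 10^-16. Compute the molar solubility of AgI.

s ≈ 1.11e-8 M

AgI(s) ⇌ Ag^+(aq) + I^-(aq)
Ksp = [Ag^+][I^-]
With molar solubility s: [Ag^+] = s, [I^-] = s.
Ksp = s × s = s^2
s = (1.24 × 10^-16)^(1/2) = 1.11 x 10^-8 M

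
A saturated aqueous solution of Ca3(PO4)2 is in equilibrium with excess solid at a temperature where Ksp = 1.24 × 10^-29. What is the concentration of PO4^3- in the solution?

[PO4^3-] ≈ 1.30 × 10^-6 M

Ca3(PO4)2(s) ⇌ 3 Ca^2+ + 2 PO4^3-
Ksp = [Ca^2+]^3[PO4^3-]^2
With molar solubility s: [Ca^2+] = 3s, [PO4^3-] = 2s.
Substituting: Ksp = (3s)^3(2s)^2 = 108s^5
Solving, s = (1.24 × 10^-29/108)^(1/5) = 6.486 × 10^-7 M
[PO4^3-] = 2s = 1.30 × 10^-6 M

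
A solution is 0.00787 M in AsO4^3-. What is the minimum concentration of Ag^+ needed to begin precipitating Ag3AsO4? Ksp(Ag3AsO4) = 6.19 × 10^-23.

1.99 x 10^-7 M

Ag3AsO4(s) <=> 3 Ag^+ + AsO4^3-
Ksp = [Ag^+]^3[AsO4^3-]
Precipitation begins when Q = Ksp. With [AsO4^3-] = 0.00787 M:
6.19 × 10^-23 = (0.00787) × [Ag^+]^3
[Ag^+] = (6.19 × 10^-23 / 7.87 x 10^-3)^(1/3) = 1.99 × 10^-7 M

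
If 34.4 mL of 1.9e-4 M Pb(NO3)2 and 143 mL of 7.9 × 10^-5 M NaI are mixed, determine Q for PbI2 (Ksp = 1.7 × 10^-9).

Q ≈ 1.5 x 10^-13

Total volume = 34.4 + 143 = 177.4 mL.
[Pb^2+] = 1.9 × 10^-4 × (34.4/177.4) = 3.68 × 10^-5 M
[I^-] = 7.9 x 10^-5 × (143/177.4) = 6.37 x 10^-5 M
PbI2(s) <=> Pb^2+(aq) + 2 I^-(aq), so Q = [Pb^2+][I^-]^2
Q = (3.68 x 10^-5)(6.37 × 10^-5)^2 = 1.5 × 10^-13
Q < Ksp, so no precipitate of PbI2 forms.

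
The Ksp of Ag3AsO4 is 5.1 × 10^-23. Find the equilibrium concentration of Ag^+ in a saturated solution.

Ag3AsO4(s) <=> 3 Ag^+ + AsO4^3-
Ksp = [Ag^+]^3[AsO4^3-]
For each mole of Ag3AsO4 that dissolves: [Ag^+] = 3s, [AsO4^3-] = s.
So Ksp = (3s)^3 × s = 27s^4
s = (5.1 × 10^-23 / 27)^(1/4) = 1.17 x 10^-6 M
[Ag^+] = 3s = 3.5 x 10^-6 M

3.5 × 10^-6 M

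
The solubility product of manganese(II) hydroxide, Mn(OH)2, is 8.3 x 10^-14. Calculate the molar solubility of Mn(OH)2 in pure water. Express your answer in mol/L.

s ≈ 2.7 × 10^-5 M

Mn(OH)2(s) <=> Mn^2+ + 2 OH^-
Ksp = [Mn^2+][OH^-]^2
If s mol/L of Mn(OH)2 dissolves, [Mn^2+] = s and [OH^-] = 2s.
Ksp = s(2s)^2 = 4s^3
Solving, s = (8.3 x 10^-14/4)^(1/3) = 2.7 × 10^-5 M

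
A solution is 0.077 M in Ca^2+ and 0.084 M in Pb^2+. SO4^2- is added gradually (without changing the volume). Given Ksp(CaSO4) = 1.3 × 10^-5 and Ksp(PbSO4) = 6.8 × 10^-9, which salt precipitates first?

PbSO4

Precipitation of each salt starts when its ion product equals its Ksp.
For CaSO4: 1.3 × 10^-5 = 0.077 × [SO4^2-]  ⇒  [SO4^2-] = 1.7 × 10^-4 M.
For PbSO4: 6.8 × 10^-9 = 0.084 × [SO4^2-]  ⇒  [SO4^2-] = 8.1 × 10^-8 M.
The salt with the lower threshold [SO4^2-] precipitates first: PbSO4.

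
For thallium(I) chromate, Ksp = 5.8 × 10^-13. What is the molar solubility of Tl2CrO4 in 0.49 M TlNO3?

Tl2CrO4(s) ⇌ 2 Tl^+ + CrO4^2-
Ksp = [Tl^+]^2[CrO4^2-]
If s mol/L dissolves here, [Tl^+] = 0.49 + 2s ≈ 0.49, [CrO4^2-] = s (Ksp is small, so little additional dissolves).
Ksp ≈ (0.49)^2 × s
s = 2.4 x 10^-12 M
Check: 2s = 4.8 × 10^-12 ≪ 0.49, so the approximation is valid.

2.4 × 10^-12 M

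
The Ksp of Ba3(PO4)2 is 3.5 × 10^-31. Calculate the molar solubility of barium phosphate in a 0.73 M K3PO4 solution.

2.9e-11 M

Ba3(PO4)2(s) ⇌ 3 Ba^2+(aq) + 2 PO4^3-(aq)
Ksp = [Ba^2+]^3[PO4^3-]^2
If s mol/L dissolves here, [Ba^2+] = 3s, [PO4^3-] = 0.73 + 2s ≈ 0.73 (since PO4^3- from K3PO4 dominates).
Ksp ≈ (3s)^3 × (0.73)^2
s = 2.9 × 10^-11 M
Check: 2s = 5.8 x 10^-11 ≪ 0.73, so the approximation is valid.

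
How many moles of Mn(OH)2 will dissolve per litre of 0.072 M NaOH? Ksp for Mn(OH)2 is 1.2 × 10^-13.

Mn(OH)2(s) <=> Mn^2+ + 2 OH^-
Ksp = [Mn^2+][OH^-]^2
Let s = moles of Mn(OH)2 that dissolve per litre. [Mn^2+] = s, [OH^-] = 0.072 + 2s ≈ 0.072 (since OH^- from NaOH dominates).
Ksp ≈ s × (0.072)^2
s = 2.3 x 10^-11 M
Check: 2s = 4.6 x 10^-11 ≪ 0.072, so the approximation is valid.

2.3 × 10^-11 M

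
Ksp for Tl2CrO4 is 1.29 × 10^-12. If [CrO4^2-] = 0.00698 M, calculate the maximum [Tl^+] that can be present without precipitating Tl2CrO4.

[Tl^+] = 1.36 × 10^-5 M

Tl2CrO4(s) ⇌ 2 Tl^+(aq) + CrO4^2-(aq)
Ksp = [Tl^+]^2[CrO4^2-]
Precipitation begins when Q = Ksp. With [CrO4^2-] = 0.00698 M:
1.29 × 10^-12 = (0.00698) × [Tl^+]^2
[Tl^+] = (1.29 × 10^-12 / 6.98 × 10^-3)^(1/2) = 1.36 x 10^-5 M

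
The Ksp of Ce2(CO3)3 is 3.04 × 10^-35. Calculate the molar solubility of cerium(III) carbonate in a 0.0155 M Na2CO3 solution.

s ≈ 1.43e-15 M

Ce2(CO3)3(s) ⇌ 2 Ce^3+ + 3 CO3^2-
Ksp = [Ce^3+]^2[CO3^2-]^3
If s mol/L dissolves here, [Ce^3+] = 2s, [CO3^2-] = 0.0155 + 3s ≈ 0.0155 (Ksp is small, so little additional dissolves).
Ksp ≈ (2s)^2 × (0.0155)^3
s = 1.43 × 10^-15 M
Check: 3s = 4.3 × 10^-15 ≪ 0.0155, so the approximation is valid.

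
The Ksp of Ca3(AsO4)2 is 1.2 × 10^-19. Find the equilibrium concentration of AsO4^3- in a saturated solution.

1.3 × 10^-4 M

Ca3(AsO4)2(s) ⇌ 3 Ca^2+ + 2 AsO4^3-
Ksp = [Ca^2+]^3[AsO4^3-]^2
If s mol/L of Ca3(AsO4)2 dissolves, [Ca^2+] = 3s and [AsO4^3-] = 2s.
So Ksp = (3s)^3 × (2s)^2 = 108s^5
s^5 = 1.2 × 10^-19 / 108, so s = 6.44 x 10^-5 M
[AsO4^3-] = 2s = 1.3 × 10^-4 M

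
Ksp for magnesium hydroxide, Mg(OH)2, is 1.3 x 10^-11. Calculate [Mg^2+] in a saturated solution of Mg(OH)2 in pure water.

Mg(OH)2(s) ⇌ Mg^2+(aq) + 2 OH^-(aq)
Ksp = [Mg^2+][OH^-]^2
For each mole of Mg(OH)2 that dissolves: [Mg^2+] = s, [OH^-] = 2s.
Ksp = s(2s)^2 = 4s^3
s^3 = 1.3 x 10^-11 / 4, so s = 1.48 × 10^-4 M
[Mg^2+] = s = 1.5 × 10^-4 M

[Mg^2+] ≈ 1.5e-4 M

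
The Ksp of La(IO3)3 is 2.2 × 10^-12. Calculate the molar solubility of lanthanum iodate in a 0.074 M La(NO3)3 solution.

s ≈ 1.0e-4 M

La(IO3)3(s) ⇌ La^3+(aq) + 3 IO3^-(aq)
Ksp = [La^3+][IO3^-]^3
Let s = moles of La(IO3)3 that dissolve per litre. [La^3+] = 0.074 + s ≈ 0.074, [IO3^-] = 3s (Ksp is small, so little additional dissolves).
Ksp ≈ 0.074 × (3s)^3
s = 1.0 x 10^-4 M
Check: s = 1.0 × 10^-4 ≪ 0.074, so the approximation is valid.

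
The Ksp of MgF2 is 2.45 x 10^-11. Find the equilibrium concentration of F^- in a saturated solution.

MgF2(s) ⇌ Mg^2+ + 2 F^-
Ksp = [Mg^2+][F^-]^2
Let s = molar solubility. Then [Mg^2+] = s and [F^-] = 2s.
Substituting: Ksp = s(2s)^2 = 4s^3
s^3 = 2.45 x 10^-11 / 4, so s = 1.830 × 10^-4 M
[F^-] = 2s = 3.66 × 10^-4 M

3.66 x 10^-4 M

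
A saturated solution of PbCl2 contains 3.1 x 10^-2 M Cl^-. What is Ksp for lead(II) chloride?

PbCl2(s) ⇌ Pb^2+(aq) + 2 Cl^-(aq)
Stoichiometry gives [Pb^2+] = (1/2)[Cl^-] = 1.55 × 10^-2 M.
Ksp = [Pb^2+][Cl^-]^2
Ksp = 1.55 x 10^-2 × (3.1 × 10^-2)^2 = 1.5 × 10^-5

1.5e-5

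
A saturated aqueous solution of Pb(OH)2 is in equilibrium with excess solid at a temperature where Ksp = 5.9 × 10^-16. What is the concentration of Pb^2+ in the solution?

[Pb^2+] = 5.3 × 10^-6 M

Pb(OH)2(s) ⇌ Pb^2+ + 2 OH^-
Ksp = [Pb^2+][OH^-]^2
For each mole of Pb(OH)2 that dissolves: [Pb^2+] = s, [OH^-] = 2s.
Substituting: Ksp = s(2s)^2 = 4s^3
Solving, s = (5.9 × 10^-16/4)^(1/3) = 5.28 × 10^-6 M
[Pb^2+] = s = 5.3 x 10^-6 M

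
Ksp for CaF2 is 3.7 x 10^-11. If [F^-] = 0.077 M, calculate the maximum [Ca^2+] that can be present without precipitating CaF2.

[Ca^2+] ≈ 6.2e-9 M

CaF2(s) ⇌ Ca^2+(aq) + 2 F^-(aq)
Ksp = [Ca^2+][F^-]^2
Precipitation begins when Q = Ksp. With [F^-] = 0.077 M:
3.7 x 10^-11 = (0.077)^2 × [Ca^2+]
[Ca^2+] = (3.7 x 10^-11 / 5.93 x 10^-3) = 6.2 × 10^-9 M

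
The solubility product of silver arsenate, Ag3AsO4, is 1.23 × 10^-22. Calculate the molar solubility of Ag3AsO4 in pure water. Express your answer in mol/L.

s ≈ 1.46 × 10^-6 M

Ag3AsO4(s) <=> 3 Ag^+(aq) + AsO4^3-(aq)
Ksp = [Ag^+]^3[AsO4^3-]
For each mole of Ag3AsO4 that dissolves: [Ag^+] = 3s, [AsO4^3-] = s.
So Ksp = (3s)^3 × s = 27s^4
s^4 = 1.23 × 10^-22 / 27, so s = 1.46 x 10^-6 M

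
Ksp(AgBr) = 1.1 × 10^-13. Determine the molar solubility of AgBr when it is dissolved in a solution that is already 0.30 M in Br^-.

s ≈ 3.7e-13 M

AgBr(s) <=> Ag^+ + Br^-
Ksp = [Ag^+][Br^-]
Let s be the molar solubility in this solution. [Ag^+] = s, [Br^-] = 0.30 + s ≈ 0.30 (Ksp is small, so little additional dissolves).
Ksp ≈ s × 0.30
s = 3.7 x 10^-13 M
Check: s = 3.7 x 10^-13 ≪ 0.30, so the approximation is valid.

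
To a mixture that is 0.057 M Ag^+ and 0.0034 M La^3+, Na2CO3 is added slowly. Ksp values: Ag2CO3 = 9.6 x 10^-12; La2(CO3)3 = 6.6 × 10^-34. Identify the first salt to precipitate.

Precipitation of each salt starts when its ion product equals its Ksp.
For Ag2CO3: 9.6 x 10^-12 = (0.057)^2 × [CO3^2-]  ⇒  [CO3^2-] = 3.0 x 10^-9 M.
For La2(CO3)3: 6.6 × 10^-34 = (0.0034)^2 × [CO3^2-]^3  ⇒  [CO3^2-] = 3.9 × 10^-10 M.
The salt with the lower threshold [CO3^2-] precipitates first: La2(CO3)3.

La2(CO3)3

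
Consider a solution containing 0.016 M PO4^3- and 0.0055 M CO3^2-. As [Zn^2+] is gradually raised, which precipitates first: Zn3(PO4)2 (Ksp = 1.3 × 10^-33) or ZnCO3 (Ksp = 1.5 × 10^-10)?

Zn3(PO4)2

Each salt begins to precipitate when Q = Ksp, i.e. when [Zn^2+] reaches its threshold.
For Zn3(PO4)2: 1.3 × 10^-33 = (0.016)^2 × [Zn^2+]^3  ⇒  [Zn^2+] = 1.7 × 10^-10 M.
For ZnCO3: 1.5 × 10^-10 = 0.0055 × [Zn^2+]  ⇒  [Zn^2+] = 2.7 x 10^-8 M.
The salt with the lower threshold [Zn^2+] precipitates first: Zn3(PO4)2.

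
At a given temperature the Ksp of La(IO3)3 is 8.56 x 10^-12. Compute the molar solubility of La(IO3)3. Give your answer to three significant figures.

La(IO3)3(s) ⇌ La^3+(aq) + 3 IO3^-(aq)
Ksp = [La^3+][IO3^-]^3
Let s = molar solubility. Then [La^3+] = s and [IO3^-] = 3s.
So Ksp = s × (3s)^3 = 27s^4
s^4 = 8.56 x 10^-12 / 27, so s = 7.50 x 10^-4 M

s ≈ 7.50 x 10^-4 M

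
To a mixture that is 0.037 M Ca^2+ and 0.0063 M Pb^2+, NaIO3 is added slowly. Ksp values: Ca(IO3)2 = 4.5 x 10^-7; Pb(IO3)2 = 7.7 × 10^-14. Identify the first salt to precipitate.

Precipitation of each salt starts when its ion product equals its Ksp.
For Ca(IO3)2: 4.5 x 10^-7 = 0.037 × [IO3^-]^2  ⇒  [IO3^-] = 3.5 × 10^-3 M.
For Pb(IO3)2: 7.7 × 10^-14 = 0.0063 × [IO3^-]^2  ⇒  [IO3^-] = 3.5 × 10^-6 M.
The salt with the lower threshold [IO3^-] precipitates first: Pb(IO3)2.

Pb(IO3)2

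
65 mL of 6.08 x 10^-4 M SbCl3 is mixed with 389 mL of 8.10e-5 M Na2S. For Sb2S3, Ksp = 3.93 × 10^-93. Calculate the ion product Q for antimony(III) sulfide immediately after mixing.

2.53 x 10^-21

Total volume = 65 + 389 = 454 mL.
[Sb^3+] = 6.08 × 10^-4 × (65/454) = 8.705 x 10^-5 M
[S^2-] = 8.10 × 10^-5 × (389/454) = 6.940 × 10^-5 M
Sb2S3(s) <=> 2 Sb^3+ + 3 S^2-, so Q = [Sb^3+]^2[S^2-]^3
Q = (8.705 × 10^-5)^2(6.940 × 10^-5)^3 = 2.53 × 10^-21
Q > Ksp, so Sb2S3 will precipitate.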